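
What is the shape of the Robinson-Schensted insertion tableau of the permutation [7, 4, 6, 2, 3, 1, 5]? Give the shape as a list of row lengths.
Row-insert each entry into an empty tableau.

After inserting 7: P = [[7]].
After inserting 4: P = [[4], [7]].
After inserting 6: P = [[4, 6], [7]].
After inserting 2: P = [[2, 6], [4], [7]].
After inserting 3: P = [[2, 3], [4, 6], [7]].
After inserting 1: P = [[1, 3], [2, 6], [4], [7]].
After inserting 5: P = [[1, 3, 5], [2, 6], [4], [7]].

The final insertion tableau P = [[1, 3, 5], [2, 6], [4], [7]] has shape [3, 2, 1, 1].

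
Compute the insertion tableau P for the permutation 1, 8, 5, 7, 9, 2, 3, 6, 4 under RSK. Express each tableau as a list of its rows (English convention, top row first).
After inserting 1: P = [[1]].
After inserting 8: P = [[1, 8]].
After inserting 5: P = [[1, 5], [8]].
After inserting 7: P = [[1, 5, 7], [8]].
After inserting 9: P = [[1, 5, 7, 9], [8]].
After inserting 2: P = [[1, 2, 7, 9], [5], [8]].
After inserting 3: P = [[1, 2, 3, 9], [5, 7], [8]].
After inserting 6: P = [[1, 2, 3, 6], [5, 7, 9], [8]].
After inserting 4: P = [[1, 2, 3, 4], [5, 6, 9], [7], [8]].

So P = [[1, 2, 3, 4], [5, 6, 9], [7], [8]].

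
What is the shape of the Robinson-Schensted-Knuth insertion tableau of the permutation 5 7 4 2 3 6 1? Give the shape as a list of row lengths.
[3, 2, 1, 1]

Row-insert each entry into an empty tableau.

After inserting 5: P = [[5]].
After inserting 7: P = [[5, 7]].
After inserting 4: P = [[4, 7], [5]].
After inserting 2: P = [[2, 7], [4], [5]].
After inserting 3: P = [[2, 3], [4, 7], [5]].
After inserting 6: P = [[2, 3, 6], [4, 7], [5]].
After inserting 1: P = [[1, 3, 6], [2, 7], [4], [5]].

The final insertion tableau P = [[1, 3, 6], [2, 7], [4], [5]] has shape [3, 2, 1, 1].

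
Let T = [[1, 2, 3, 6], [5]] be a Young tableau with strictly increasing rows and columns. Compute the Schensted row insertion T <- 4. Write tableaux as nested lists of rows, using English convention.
In row 1, 4 replaces 6 (the leftmost entry greater than 4); 6 is bumped to row 2. 6 is appended to row 2. The new tableau is [[1, 2, 3, 4], [5, 6]].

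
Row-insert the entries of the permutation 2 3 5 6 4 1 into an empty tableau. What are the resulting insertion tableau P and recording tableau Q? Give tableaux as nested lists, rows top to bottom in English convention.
Insert each entry of the permutation into P by Schensted row insertion, recording in Q the position of each new cell.

After inserting 2: P = [[2]].
After inserting 3: P = [[2, 3]].
After inserting 5: P = [[2, 3, 5]].
After inserting 6: P = [[2, 3, 5, 6]].
After inserting 4: P = [[2, 3, 4, 6], [5]].
After inserting 1: P = [[1, 3, 4, 6], [2], [5]].

So P = [[1, 3, 4, 6], [2], [5]], Q = [[1, 2, 3, 4], [5], [6]].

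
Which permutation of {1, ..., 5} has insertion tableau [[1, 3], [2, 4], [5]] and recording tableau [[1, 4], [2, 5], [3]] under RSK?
Reverse the RSK construction: for i from n down to 1, find the cell of Q containing i, remove the entry at that cell from P, and reverse-bump it up through P; the value ejected from row 1 is w(i).

Step i=5: Q has 5 at row 2, column 2; remove 4 from row 2 of P and reverse-bump: 4 enters row 1 and ejects 3. So w(5) = 3. P is now [[1, 4], [2], [5]].
Step i=4: Q has 4 at row 1, column 2; remove that cell from P, ejecting 4. So w(4) = 4. P is now [[1], [2], [5]].
Step i=3: Q has 3 at row 3, column 1; remove 5 from row 3 of P and reverse-bump: 5 enters row 2 and ejects 2; 2 enters row 1 and ejects 1. So w(3) = 1. P is now [[2], [5]].
Step i=2: Q has 2 at row 2, column 1; remove 5 from row 2 of P and reverse-bump: 5 enters row 1 and ejects 2. So w(2) = 2. P is now [[5]].
Step i=1: Q has 1 at row 1, column 1; remove that cell from P, ejecting 5. So w(1) = 5. P is now [].

So w = 5 2 1 4 3.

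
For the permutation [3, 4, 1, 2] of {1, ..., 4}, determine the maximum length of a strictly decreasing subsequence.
2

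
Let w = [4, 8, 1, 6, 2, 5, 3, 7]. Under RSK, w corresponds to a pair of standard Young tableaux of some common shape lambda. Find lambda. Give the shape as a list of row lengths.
[4, 2, 1, 1]

Row-insert each entry into an empty tableau.

After inserting 4: P = [[4]].
After inserting 8: P = [[4, 8]].
After inserting 1: P = [[1, 8], [4]].
After inserting 6: P = [[1, 6], [4, 8]].
After inserting 2: P = [[1, 2], [4, 6], [8]].
After inserting 5: P = [[1, 2, 5], [4, 6], [8]].
After inserting 3: P = [[1, 2, 3], [4, 5], [6], [8]].
After inserting 7: P = [[1, 2, 3, 7], [4, 5], [6], [8]].

The final insertion tableau P = [[1, 2, 3, 7], [4, 5], [6], [8]] has shape [4, 2, 1, 1].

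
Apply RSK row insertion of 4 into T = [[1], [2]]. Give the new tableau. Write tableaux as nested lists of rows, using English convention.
4 is larger than every entry of row 1, so it is appended to row 1. The new tableau is [[1, 4], [2]].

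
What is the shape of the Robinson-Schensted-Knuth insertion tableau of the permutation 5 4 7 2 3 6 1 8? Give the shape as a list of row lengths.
Row-insert each entry into an empty tableau.

After inserting 5: P = [[5]].
After inserting 4: P = [[4], [5]].
After inserting 7: P = [[4, 7], [5]].
After inserting 2: P = [[2, 7], [4], [5]].
After inserting 3: P = [[2, 3], [4, 7], [5]].
After inserting 6: P = [[2, 3, 6], [4, 7], [5]].
After inserting 1: P = [[1, 3, 6], [2, 7], [4], [5]].
After inserting 8: P = [[1, 3, 6, 8], [2, 7], [4], [5]].

The final insertion tableau P = [[1, 3, 6, 8], [2, 7], [4], [5]] has shape [4, 2, 1, 1].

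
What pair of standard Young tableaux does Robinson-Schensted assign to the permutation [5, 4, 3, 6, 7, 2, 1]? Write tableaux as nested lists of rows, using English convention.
P = [[1, 6, 7], [2], [3], [4], [5]], Q = [[1, 4, 5], [2], [3], [6], [7]]

Insert each entry of the permutation into P by Schensted row insertion, recording in Q the position of each new cell.

After inserting 5: P = [[5]].
After inserting 4: P = [[4], [5]].
After inserting 3: P = [[3], [4], [5]].
After inserting 6: P = [[3, 6], [4], [5]].
After inserting 7: P = [[3, 6, 7], [4], [5]].
After inserting 2: P = [[2, 6, 7], [3], [4], [5]].
After inserting 1: P = [[1, 6, 7], [2], [3], [4], [5]].

So P = [[1, 6, 7], [2], [3], [4], [5]], Q = [[1, 4, 5], [2], [3], [6], [7]].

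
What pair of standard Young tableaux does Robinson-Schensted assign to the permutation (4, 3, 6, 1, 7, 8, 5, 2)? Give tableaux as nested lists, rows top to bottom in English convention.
Insert each entry of the permutation into P by Schensted row insertion, recording in Q the position of each new cell.

Insert 4: appended to row 1. P = [[4]].
Insert 3: 3 bumps 4 from row 1; 4 starts row 2. P = [[3], [4]].
Insert 6: appended to row 1. P = [[3, 6], [4]].
Insert 1: 1 bumps 3 from row 1; 3 bumps 4 from row 2; 4 starts row 3. P = [[1, 6], [3], [4]].
Insert 7: appended to row 1. P = [[1, 6, 7], [3], [4]].
Insert 8: appended to row 1. P = [[1, 6, 7, 8], [3], [4]].
Insert 5: 5 bumps 6 from row 1; 6 appends to row 2. P = [[1, 5, 7, 8], [3, 6], [4]].
Insert 2: 2 bumps 5 from row 1; 5 bumps 6 from row 2; 6 appends to row 3. P = [[1, 2, 7, 8], [3, 5], [4, 6]].

So P = [[1, 2, 7, 8], [3, 5], [4, 6]], Q = [[1, 3, 5, 6], [2, 7], [4, 8]].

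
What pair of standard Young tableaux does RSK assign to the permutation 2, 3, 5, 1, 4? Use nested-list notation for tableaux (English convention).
P = [[1, 3, 4], [2, 5]], Q = [[1, 2, 3], [4, 5]]

Insert each entry of the permutation into P by Schensted row insertion, recording in Q the position of each new cell.

Insert 2: appended to row 1. P = [[2]], Q = [[1]].
Insert 3: appended to row 1. P = [[2, 3]], Q = [[1, 2]].
Insert 5: appended to row 1. P = [[2, 3, 5]], Q = [[1, 2, 3]].
Insert 1: 1 bumps 2 from row 1; 2 starts row 2. P = [[1, 3, 5], [2]], Q = [[1, 2, 3], [4]].
Insert 4: 4 bumps 5 from row 1; 5 appends to row 2. P = [[1, 3, 4], [2, 5]], Q = [[1, 2, 3], [4, 5]].

So P = [[1, 3, 4], [2, 5]], Q = [[1, 2, 3], [4, 5]].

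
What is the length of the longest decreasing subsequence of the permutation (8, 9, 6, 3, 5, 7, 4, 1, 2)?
5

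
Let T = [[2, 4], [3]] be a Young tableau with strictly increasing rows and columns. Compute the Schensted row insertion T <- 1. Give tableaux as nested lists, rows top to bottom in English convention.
[[1, 4], [2], [3]]

In row 1, 1 replaces 2 (the leftmost entry greater than 1); 2 is bumped to row 2. In row 2, 2 replaces 3 (the leftmost entry greater than 2); 3 is bumped to row 3. 3 starts a new row 3. The new tableau is [[1, 4], [2], [3]].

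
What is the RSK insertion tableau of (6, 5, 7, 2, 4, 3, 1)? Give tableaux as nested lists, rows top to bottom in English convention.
Insert 6: appended to row 1. P = [[6]].
Insert 5: 5 bumps 6 from row 1; 6 starts row 2. P = [[5], [6]].
Insert 7: appended to row 1. P = [[5, 7], [6]].
Insert 2: 2 bumps 5 from row 1; 5 bumps 6 from row 2; 6 starts row 3. P = [[2, 7], [5], [6]].
Insert 4: 4 bumps 7 from row 1; 7 appends to row 2. P = [[2, 4], [5, 7], [6]].
Insert 3: 3 bumps 4 from row 1; 4 bumps 5 from row 2; 5 bumps 6 from row 3; 6 starts row 4. P = [[2, 3], [4, 7], [5], [6]].
Insert 1: 1 bumps 2 from row 1; 2 bumps 4 from row 2; 4 bumps 5 from row 3; 5 bumps 6 from row 4; 6 starts row 5. P = [[1, 3], [2, 7], [4], [5], [6]].

So P = [[1, 3], [2, 7], [4], [5], [6]].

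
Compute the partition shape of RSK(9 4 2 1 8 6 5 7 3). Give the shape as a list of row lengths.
[3, 2, 2, 1, 1]

RSK row insertion gives P = [[1, 3, 7], [2, 5], [4, 6], [8], [9]], which has shape [3, 2, 2, 1, 1].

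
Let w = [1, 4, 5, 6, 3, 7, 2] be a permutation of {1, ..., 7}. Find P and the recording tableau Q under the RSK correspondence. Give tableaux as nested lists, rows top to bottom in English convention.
P = [[1, 2, 5, 6, 7], [3], [4]], Q = [[1, 2, 3, 4, 6], [5], [7]]

Insert each entry of the permutation into P by Schensted row insertion, recording in Q the position of each new cell.

After inserting 1: P = [[1]].
After inserting 4: P = [[1, 4]].
After inserting 5: P = [[1, 4, 5]].
After inserting 6: P = [[1, 4, 5, 6]].
After inserting 3: P = [[1, 3, 5, 6], [4]].
After inserting 7: P = [[1, 3, 5, 6, 7], [4]].
After inserting 2: P = [[1, 2, 5, 6, 7], [3], [4]].

So P = [[1, 2, 5, 6, 7], [3], [4]], Q = [[1, 2, 3, 4, 6], [5], [7]].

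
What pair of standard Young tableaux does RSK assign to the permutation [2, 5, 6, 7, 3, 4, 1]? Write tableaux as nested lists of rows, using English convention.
Insert each entry of the permutation into P by Schensted row insertion, recording in Q the position of each new cell.

Insert 2: appended to row 1. P = [[2]].
Insert 5: appended to row 1. P = [[2, 5]].
Insert 6: appended to row 1. P = [[2, 5, 6]].
Insert 7: appended to row 1. P = [[2, 5, 6, 7]].
Insert 3: 3 bumps 5 from row 1; 5 starts row 2. P = [[2, 3, 6, 7], [5]].
Insert 4: 4 bumps 6 from row 1; 6 appends to row 2. P = [[2, 3, 4, 7], [5, 6]].
Insert 1: 1 bumps 2 from row 1; 2 bumps 5 from row 2; 5 starts row 3. P = [[1, 3, 4, 7], [2, 6], [5]].

So P = [[1, 3, 4, 7], [2, 6], [5]], Q = [[1, 2, 3, 4], [5, 6], [7]].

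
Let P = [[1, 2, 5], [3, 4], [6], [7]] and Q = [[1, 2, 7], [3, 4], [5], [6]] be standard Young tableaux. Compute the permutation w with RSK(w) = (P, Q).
Reverse the RSK construction: for i from n down to 1, find the cell of Q containing i, remove the entry at that cell from P, and reverse-bump it up through P; the value ejected from row 1 is w(i).

Step i=7: Q has 7 at row 1, column 3; remove that cell from P, ejecting 5. So w(7) = 5. P is now [[1, 2], [3, 4], [6], [7]].
Step i=6: Q has 6 at row 4, column 1; remove 7 from row 4 of P and reverse-bump: 7 enters row 3 and ejects 6; 6 enters row 2 and ejects 4; 4 enters row 1 and ejects 2. So w(6) = 2. P is now [[1, 4], [3, 6], [7]].
Step i=5: Q has 5 at row 3, column 1; remove 7 from row 3 of P and reverse-bump: 7 enters row 2 and ejects 6; 6 enters row 1 and ejects 4. So w(5) = 4. P is now [[1, 6], [3, 7]].
Step i=4: Q has 4 at row 2, column 2; remove 7 from row 2 of P and reverse-bump: 7 enters row 1 and ejects 6. So w(4) = 6. P is now [[1, 7], [3]].
Step i=3: Q has 3 at row 2, column 1; remove 3 from row 2 of P and reverse-bump: 3 enters row 1 and ejects 1. So w(3) = 1. P is now [[3, 7]].
Step i=2: Q has 2 at row 1, column 2; remove that cell from P, ejecting 7. So w(2) = 7. P is now [[3]].
Step i=1: Q has 1 at row 1, column 1; remove that cell from P, ejecting 3. So w(1) = 3. P is now [].

So w = 3 7 1 6 4 2 5.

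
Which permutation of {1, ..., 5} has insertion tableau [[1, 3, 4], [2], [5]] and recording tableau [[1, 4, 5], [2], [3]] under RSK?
Reverse the RSK construction: for i from n down to 1, find the cell of Q containing i, remove the entry at that cell from P, and reverse-bump it up through P; the value ejected from row 1 is w(i).

Step i=5: Q has 5 at row 1, column 3; remove that cell from P, ejecting 4. So w(5) = 4. P is now [[1, 3], [2], [5]].
Step i=4: Q has 4 at row 1, column 2; remove that cell from P, ejecting 3. So w(4) = 3. P is now [[1], [2], [5]].
Step i=3: Q has 3 at row 3, column 1; remove 5 from row 3 of P and reverse-bump: 5 enters row 2 and ejects 2; 2 enters row 1 and ejects 1. So w(3) = 1. P is now [[2], [5]].
Step i=2: Q has 2 at row 2, column 1; remove 5 from row 2 of P and reverse-bump: 5 enters row 1 and ejects 2. So w(2) = 2. P is now [[5]].
Step i=1: Q has 1 at row 1, column 1; remove that cell from P, ejecting 5. So w(1) = 5. P is now [].

So w = 5 2 1 3 4.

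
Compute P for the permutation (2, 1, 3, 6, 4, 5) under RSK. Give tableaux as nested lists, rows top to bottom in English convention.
Insert 2: appended to row 1. P = [[2]].
Insert 1: 1 bumps 2 from row 1; 2 starts row 2. P = [[1], [2]].
Insert 3: appended to row 1. P = [[1, 3], [2]].
Insert 6: appended to row 1. P = [[1, 3, 6], [2]].
Insert 4: 4 bumps 6 from row 1; 6 appends to row 2. P = [[1, 3, 4], [2, 6]].
Insert 5: appended to row 1. P = [[1, 3, 4, 5], [2, 6]].

So P = [[1, 3, 4, 5], [2, 6]].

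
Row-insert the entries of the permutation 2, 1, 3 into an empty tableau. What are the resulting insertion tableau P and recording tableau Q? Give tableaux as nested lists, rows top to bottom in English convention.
Insert each entry of the permutation into P by Schensted row insertion, recording in Q the position of each new cell.

Insert 2: appended to row 1. P = [[2]].
Insert 1: 1 bumps 2 from row 1; 2 starts row 2. P = [[1], [2]].
Insert 3: appended to row 1. P = [[1, 3], [2]].

So P = [[1, 3], [2]], Q = [[1, 3], [2]].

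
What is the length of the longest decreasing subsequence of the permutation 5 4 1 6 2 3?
3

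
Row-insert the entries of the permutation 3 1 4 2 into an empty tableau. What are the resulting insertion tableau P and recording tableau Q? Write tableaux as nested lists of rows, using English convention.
Insert each entry of the permutation into P by Schensted row insertion, recording in Q the position of each new cell.

Insert 3: appended to row 1. P = [[3]], Q = [[1]].
Insert 1: 1 bumps 3 from row 1; 3 starts row 2. P = [[1], [3]], Q = [[1], [2]].
Insert 4: appended to row 1. P = [[1, 4], [3]], Q = [[1, 3], [2]].
Insert 2: 2 bumps 4 from row 1; 4 appends to row 2. P = [[1, 2], [3, 4]], Q = [[1, 3], [2, 4]].

So P = [[1, 2], [3, 4]], Q = [[1, 3], [2, 4]].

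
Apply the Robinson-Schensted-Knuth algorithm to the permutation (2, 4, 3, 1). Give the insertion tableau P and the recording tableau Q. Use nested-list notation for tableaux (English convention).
P = [[1, 3], [2], [4]], Q = [[1, 2], [3], [4]]

Insert each entry of the permutation into P by Schensted row insertion, recording in Q the position of each new cell.

Insert 2: appended to row 1. P = [[2]].
Insert 4: appended to row 1. P = [[2, 4]].
Insert 3: 3 bumps 4 from row 1; 4 starts row 2. P = [[2, 3], [4]].
Insert 1: 1 bumps 2 from row 1; 2 bumps 4 from row 2; 4 starts row 3. P = [[1, 3], [2], [4]].

So P = [[1, 3], [2], [4]], Q = [[1, 2], [3], [4]].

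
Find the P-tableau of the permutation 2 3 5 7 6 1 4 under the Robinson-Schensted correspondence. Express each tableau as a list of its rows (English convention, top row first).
Insert 2: appended to row 1. P = [[2]].
Insert 3: appended to row 1. P = [[2, 3]].
Insert 5: appended to row 1. P = [[2, 3, 5]].
Insert 7: appended to row 1. P = [[2, 3, 5, 7]].
Insert 6: 6 bumps 7 from row 1; 7 starts row 2. P = [[2, 3, 5, 6], [7]].
Insert 1: 1 bumps 2 from row 1; 2 bumps 7 from row 2; 7 starts row 3. P = [[1, 3, 5, 6], [2], [7]].
Insert 4: 4 bumps 5 from row 1; 5 appends to row 2. P = [[1, 3, 4, 6], [2, 5], [7]].

So P = [[1, 3, 4, 6], [2, 5], [7]].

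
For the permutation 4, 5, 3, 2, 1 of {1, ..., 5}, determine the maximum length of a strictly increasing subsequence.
2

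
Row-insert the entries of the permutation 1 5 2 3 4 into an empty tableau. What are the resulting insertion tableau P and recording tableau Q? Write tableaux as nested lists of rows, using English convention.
Insert each entry of the permutation into P by Schensted row insertion, recording in Q the position of each new cell.

Insert 1: appended to row 1. P = [[1]], Q = [[1]].
Insert 5: appended to row 1. P = [[1, 5]], Q = [[1, 2]].
Insert 2: 2 bumps 5 from row 1; 5 starts row 2. P = [[1, 2], [5]], Q = [[1, 2], [3]].
Insert 3: appended to row 1. P = [[1, 2, 3], [5]], Q = [[1, 2, 4], [3]].
Insert 4: appended to row 1. P = [[1, 2, 3, 4], [5]], Q = [[1, 2, 4, 5], [3]].

So P = [[1, 2, 3, 4], [5]], Q = [[1, 2, 4, 5], [3]].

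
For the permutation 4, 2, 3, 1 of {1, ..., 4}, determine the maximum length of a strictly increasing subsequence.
2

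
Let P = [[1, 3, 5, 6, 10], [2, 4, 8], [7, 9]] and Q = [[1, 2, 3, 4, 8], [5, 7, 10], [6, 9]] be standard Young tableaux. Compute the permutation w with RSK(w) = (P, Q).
Reverse the RSK construction: for i from n down to 1, find the cell of Q containing i, remove the entry at that cell from P, and reverse-bump it up through P; the value ejected from row 1 is w(i).

Step i=10: Q has 10 at row 2, column 3; remove 8 from row 2 of P and reverse-bump: 8 enters row 1 and ejects 6. So w(10) = 6. P is now [[1, 3, 5, 8, 10], [2, 4], [7, 9]].
Step i=9: Q has 9 at row 3, column 2; remove 9 from row 3 of P and reverse-bump: 9 enters row 2 and ejects 4; 4 enters row 1 and ejects 3. So w(9) = 3. P is now [[1, 4, 5, 8, 10], [2, 9], [7]].
Step i=8: Q has 8 at row 1, column 5; remove that cell from P, ejecting 10. So w(8) = 10. P is now [[1, 4, 5, 8], [2, 9], [7]].
Step i=7: Q has 7 at row 2, column 2; remove 9 from row 2 of P and reverse-bump: 9 enters row 1 and ejects 8. So w(7) = 8. P is now [[1, 4, 5, 9], [2], [7]].
Step i=6: Q has 6 at row 3, column 1; remove 7 from row 3 of P and reverse-bump: 7 enters row 2 and ejects 2; 2 enters row 1 and ejects 1. So w(6) = 1. P is now [[2, 4, 5, 9], [7]].
Step i=5: Q has 5 at row 2, column 1; remove 7 from row 2 of P and reverse-bump: 7 enters row 1 and ejects 5. So w(5) = 5. P is now [[2, 4, 7, 9]].
Step i=4: Q has 4 at row 1, column 4; remove that cell from P, ejecting 9. So w(4) = 9. P is now [[2, 4, 7]].
Step i=3: Q has 3 at row 1, column 3; remove that cell from P, ejecting 7. So w(3) = 7. P is now [[2, 4]].
Step i=2: Q has 2 at row 1, column 2; remove that cell from P, ejecting 4. So w(2) = 4. P is now [[2]].
Step i=1: Q has 1 at row 1, column 1; remove that cell from P, ejecting 2. So w(1) = 2. P is now [].

So w = 2 4 7 9 5 1 8 10 3 6.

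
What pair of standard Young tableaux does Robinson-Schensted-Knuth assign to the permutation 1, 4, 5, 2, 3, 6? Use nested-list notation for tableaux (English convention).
Insert each entry of the permutation into P by Schensted row insertion, recording in Q the position of each new cell.

After inserting 1: P = [[1]].
After inserting 4: P = [[1, 4]].
After inserting 5: P = [[1, 4, 5]].
After inserting 2: P = [[1, 2, 5], [4]].
After inserting 3: P = [[1, 2, 3], [4, 5]].
After inserting 6: P = [[1, 2, 3, 6], [4, 5]].

So P = [[1, 2, 3, 6], [4, 5]], Q = [[1, 2, 3, 6], [4, 5]].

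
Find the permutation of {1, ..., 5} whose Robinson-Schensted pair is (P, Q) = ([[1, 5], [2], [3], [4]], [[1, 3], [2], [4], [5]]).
Reverse the RSK construction: for i from n down to 1, find the cell of Q containing i, remove the entry at that cell from P, and reverse-bump it up through P; the value ejected from row 1 is w(i).

Step i=5: Q has 5 at row 4, column 1; remove 4 from row 4 of P and reverse-bump: 4 enters row 3 and ejects 3; 3 enters row 2 and ejects 2; 2 enters row 1 and ejects 1. So w(5) = 1. P is now [[2, 5], [3], [4]].
Step i=4: Q has 4 at row 3, column 1; remove 4 from row 3 of P and reverse-bump: 4 enters row 2 and ejects 3; 3 enters row 1 and ejects 2. So w(4) = 2. P is now [[3, 5], [4]].
Step i=3: Q has 3 at row 1, column 2; remove that cell from P, ejecting 5. So w(3) = 5. P is now [[3], [4]].
Step i=2: Q has 2 at row 2, column 1; remove 4 from row 2 of P and reverse-bump: 4 enters row 1 and ejects 3. So w(2) = 3. P is now [[4]].
Step i=1: Q has 1 at row 1, column 1; remove that cell from P, ejecting 4. So w(1) = 4. P is now [].

So w = 4 3 5 2 1.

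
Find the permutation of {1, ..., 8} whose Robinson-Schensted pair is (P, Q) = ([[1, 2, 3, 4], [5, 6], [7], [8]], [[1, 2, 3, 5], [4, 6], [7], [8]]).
Reverse the RSK construction: for i from n down to 1, find the cell of Q containing i, remove the entry at that cell from P, and reverse-bump it up through P; the value ejected from row 1 is w(i).

Step i=8: Q has 8 at row 4, column 1; remove 8 from row 4 of P and reverse-bump: 8 enters row 3 and ejects 7; 7 enters row 2 and ejects 6; 6 enters row 1 and ejects 4. So w(8) = 4. P is now [[1, 2, 3, 6], [5, 7], [8]].
Step i=7: Q has 7 at row 3, column 1; remove 8 from row 3 of P and reverse-bump: 8 enters row 2 and ejects 7; 7 enters row 1 and ejects 6. So w(7) = 6. P is now [[1, 2, 3, 7], [5, 8]].
Step i=6: Q has 6 at row 2, column 2; remove 8 from row 2 of P and reverse-bump: 8 enters row 1 and ejects 7. So w(6) = 7. P is now [[1, 2, 3, 8], [5]].
Step i=5: Q has 5 at row 1, column 4; remove that cell from P, ejecting 8. So w(5) = 8. P is now [[1, 2, 3], [5]].
Step i=4: Q has 4 at row 2, column 1; remove 5 from row 2 of P and reverse-bump: 5 enters row 1 and ejects 3. So w(4) = 3. P is now [[1, 2, 5]].
Step i=3: Q has 3 at row 1, column 3; remove that cell from P, ejecting 5. So w(3) = 5. P is now [[1, 2]].
Step i=2: Q has 2 at row 1, column 2; remove that cell from P, ejecting 2. So w(2) = 2. P is now [[1]].
Step i=1: Q has 1 at row 1, column 1; remove that cell from P, ejecting 1. So w(1) = 1. P is now [].

So w = 1 2 5 3 8 7 6 4.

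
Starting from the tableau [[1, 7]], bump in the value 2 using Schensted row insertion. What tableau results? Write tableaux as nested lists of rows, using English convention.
[[1, 2], [7]]

In row 1, 2 replaces 7 (the leftmost entry greater than 2); 7 is bumped to row 2. 7 starts a new row 2. The new tableau is [[1, 2], [7]].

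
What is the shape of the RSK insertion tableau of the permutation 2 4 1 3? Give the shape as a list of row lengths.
[2, 2]

RSK row insertion gives P = [[1, 3], [2, 4]], which has shape [2, 2].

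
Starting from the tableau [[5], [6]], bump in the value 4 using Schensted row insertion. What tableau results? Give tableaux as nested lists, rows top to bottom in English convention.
In row 1, 4 replaces 5 (the leftmost entry greater than 4); 5 is bumped to row 2. In row 2, 5 replaces 6 (the leftmost entry greater than 5); 6 is bumped to row 3. 6 starts a new row 3. The new tableau is [[4], [5], [6]].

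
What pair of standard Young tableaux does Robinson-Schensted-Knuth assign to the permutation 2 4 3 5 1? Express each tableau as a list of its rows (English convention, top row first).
Insert each entry of the permutation into P by Schensted row insertion, recording in Q the position of each new cell.

Insert 2: appended to row 1. P = [[2]].
Insert 4: appended to row 1. P = [[2, 4]].
Insert 3: 3 bumps 4 from row 1; 4 starts row 2. P = [[2, 3], [4]].
Insert 5: appended to row 1. P = [[2, 3, 5], [4]].
Insert 1: 1 bumps 2 from row 1; 2 bumps 4 from row 2; 4 starts row 3. P = [[1, 3, 5], [2], [4]].

So P = [[1, 3, 5], [2], [4]], Q = [[1, 2, 4], [3], [5]].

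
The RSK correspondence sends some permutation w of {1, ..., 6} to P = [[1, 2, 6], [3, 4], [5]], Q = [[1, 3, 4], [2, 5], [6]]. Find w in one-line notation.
3 1 5 6 4 2

Reverse the RSK construction: for i from n down to 1, find the cell of Q containing i, remove the entry at that cell from P, and reverse-bump it up through P; the value ejected from row 1 is w(i).

Step i=6: Q has 6 at row 3, column 1; remove 5 from row 3 of P and reverse-bump: 5 enters row 2 and ejects 4; 4 enters row 1 and ejects 2. So w(6) = 2. P is now [[1, 4, 6], [3, 5]].
Step i=5: Q has 5 at row 2, column 2; remove 5 from row 2 of P and reverse-bump: 5 enters row 1 and ejects 4. So w(5) = 4. P is now [[1, 5, 6], [3]].
Step i=4: Q has 4 at row 1, column 3; remove that cell from P, ejecting 6. So w(4) = 6. P is now [[1, 5], [3]].
Step i=3: Q has 3 at row 1, column 2; remove that cell from P, ejecting 5. So w(3) = 5. P is now [[1], [3]].
Step i=2: Q has 2 at row 2, column 1; remove 3 from row 2 of P and reverse-bump: 3 enters row 1 and ejects 1. So w(2) = 1. P is now [[3]].
Step i=1: Q has 1 at row 1, column 1; remove that cell from P, ejecting 3. So w(1) = 3. P is now [].

So w = 3 1 5 6 4 2.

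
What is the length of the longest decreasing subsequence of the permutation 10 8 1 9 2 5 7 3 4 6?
4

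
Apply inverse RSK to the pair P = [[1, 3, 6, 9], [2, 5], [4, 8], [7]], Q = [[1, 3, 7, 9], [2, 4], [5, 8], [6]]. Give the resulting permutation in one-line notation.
7 4 8 5 2 1 6 3 9

Reverse the RSK construction: for i from n down to 1, find the cell of Q containing i, remove the entry at that cell from P, and reverse-bump it up through P; the value ejected from row 1 is w(i).

Step i=9: Q has 9 at row 1, column 4; remove that cell from P, ejecting 9. So w(9) = 9. P is now [[1, 3, 6], [2, 5], [4, 8], [7]].
Step i=8: Q has 8 at row 3, column 2; remove 8 from row 3 of P and reverse-bump: 8 enters row 2 and ejects 5; 5 enters row 1 and ejects 3. So w(8) = 3. P is now [[1, 5, 6], [2, 8], [4], [7]].
Step i=7: Q has 7 at row 1, column 3; remove that cell from P, ejecting 6. So w(7) = 6. P is now [[1, 5], [2, 8], [4], [7]].
Step i=6: Q has 6 at row 4, column 1; remove 7 from row 4 of P and reverse-bump: 7 enters row 3 and ejects 4; 4 enters row 2 and ejects 2; 2 enters row 1 and ejects 1. So w(6) = 1. P is now [[2, 5], [4, 8], [7]].
Step i=5: Q has 5 at row 3, column 1; remove 7 from row 3 of P and reverse-bump: 7 enters row 2 and ejects 4; 4 enters row 1 and ejects 2. So w(5) = 2. P is now [[4, 5], [7, 8]].
Step i=4: Q has 4 at row 2, column 2; remove 8 from row 2 of P and reverse-bump: 8 enters row 1 and ejects 5. So w(4) = 5. P is now [[4, 8], [7]].
Step i=3: Q has 3 at row 1, column 2; remove that cell from P, ejecting 8. So w(3) = 8. P is now [[4], [7]].
Step i=2: Q has 2 at row 2, column 1; remove 7 from row 2 of P and reverse-bump: 7 enters row 1 and ejects 4. So w(2) = 4. P is now [[7]].
Step i=1: Q has 1 at row 1, column 1; remove that cell from P, ejecting 7. So w(1) = 7. P is now [].

So w = 7 4 8 5 2 1 6 3 9.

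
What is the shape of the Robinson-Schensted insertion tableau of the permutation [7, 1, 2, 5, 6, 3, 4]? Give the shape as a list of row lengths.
RSK row insertion gives P = [[1, 2, 3, 4], [5, 6], [7]], which has shape [4, 2, 1].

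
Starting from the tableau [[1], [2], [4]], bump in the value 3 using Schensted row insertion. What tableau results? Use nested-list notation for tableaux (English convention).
3 is larger than every entry of row 1, so it is appended to row 1. The new tableau is [[1, 3], [2], [4]].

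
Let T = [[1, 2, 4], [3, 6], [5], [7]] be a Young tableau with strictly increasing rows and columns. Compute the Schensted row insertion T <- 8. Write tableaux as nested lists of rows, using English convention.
[[1, 2, 4, 8], [3, 6], [5], [7]]

8 is larger than every entry of row 1, so it is appended to row 1. The new tableau is [[1, 2, 4, 8], [3, 6], [5], [7]].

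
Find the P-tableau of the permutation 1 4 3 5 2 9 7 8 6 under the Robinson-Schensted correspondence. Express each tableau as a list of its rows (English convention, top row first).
P = [[1, 2, 5, 6, 8], [3, 7], [4, 9]]

After inserting 1: P = [[1]].
After inserting 4: P = [[1, 4]].
After inserting 3: P = [[1, 3], [4]].
After inserting 5: P = [[1, 3, 5], [4]].
After inserting 2: P = [[1, 2, 5], [3], [4]].
After inserting 9: P = [[1, 2, 5, 9], [3], [4]].
After inserting 7: P = [[1, 2, 5, 7], [3, 9], [4]].
After inserting 8: P = [[1, 2, 5, 7, 8], [3, 9], [4]].
After inserting 6: P = [[1, 2, 5, 6, 8], [3, 7], [4, 9]].

So P = [[1, 2, 5, 6, 8], [3, 7], [4, 9]].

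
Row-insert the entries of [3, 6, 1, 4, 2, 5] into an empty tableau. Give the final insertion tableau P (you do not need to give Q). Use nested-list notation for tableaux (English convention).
P = [[1, 2, 5], [3, 4], [6]]

Insert 3: appended to row 1. P = [[3]].
Insert 6: appended to row 1. P = [[3, 6]].
Insert 1: 1 bumps 3 from row 1; 3 starts row 2. P = [[1, 6], [3]].
Insert 4: 4 bumps 6 from row 1; 6 appends to row 2. P = [[1, 4], [3, 6]].
Insert 2: 2 bumps 4 from row 1; 4 bumps 6 from row 2; 6 starts row 3. P = [[1, 2], [3, 4], [6]].
Insert 5: appended to row 1. P = [[1, 2, 5], [3, 4], [6]].

So P = [[1, 2, 5], [3, 4], [6]].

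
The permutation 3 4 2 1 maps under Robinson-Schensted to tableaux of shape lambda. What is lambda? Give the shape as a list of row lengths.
RSK row insertion gives P = [[1, 4], [2], [3]], which has shape [2, 1, 1].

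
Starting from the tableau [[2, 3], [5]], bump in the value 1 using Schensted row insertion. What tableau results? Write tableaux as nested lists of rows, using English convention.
[[1, 3], [2], [5]]

In row 1, 1 replaces 2 (the leftmost entry greater than 1); 2 is bumped to row 2. In row 2, 2 replaces 5 (the leftmost entry greater than 2); 5 is bumped to row 3. 5 starts a new row 3. The new tableau is [[1, 3], [2], [5]].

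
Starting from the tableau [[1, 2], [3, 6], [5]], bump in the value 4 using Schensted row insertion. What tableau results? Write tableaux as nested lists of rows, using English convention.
4 is larger than every entry of row 1, so it is appended to row 1. The new tableau is [[1, 2, 4], [3, 6], [5]].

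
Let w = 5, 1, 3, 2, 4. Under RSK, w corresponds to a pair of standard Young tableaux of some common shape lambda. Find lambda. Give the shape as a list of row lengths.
[3, 1, 1]

Row-insert each entry into an empty tableau.

After inserting 5: P = [[5]].
After inserting 1: P = [[1], [5]].
After inserting 3: P = [[1, 3], [5]].
After inserting 2: P = [[1, 2], [3], [5]].
After inserting 4: P = [[1, 2, 4], [3], [5]].

The final insertion tableau P = [[1, 2, 4], [3], [5]] has shape [3, 1, 1].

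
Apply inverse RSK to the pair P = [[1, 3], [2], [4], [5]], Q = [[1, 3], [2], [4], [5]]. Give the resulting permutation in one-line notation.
Reverse the RSK construction: for i from n down to 1, find the cell of Q containing i, remove the entry at that cell from P, and reverse-bump it up through P; the value ejected from row 1 is w(i).

Step i=5: Q has 5 at row 4, column 1; remove 5 from row 4 of P and reverse-bump: 5 enters row 3 and ejects 4; 4 enters row 2 and ejects 2; 2 enters row 1 and ejects 1. So w(5) = 1. P is now [[2, 3], [4], [5]].
Step i=4: Q has 4 at row 3, column 1; remove 5 from row 3 of P and reverse-bump: 5 enters row 2 and ejects 4; 4 enters row 1 and ejects 3. So w(4) = 3. P is now [[2, 4], [5]].
Step i=3: Q has 3 at row 1, column 2; remove that cell from P, ejecting 4. So w(3) = 4. P is now [[2], [5]].
Step i=2: Q has 2 at row 2, column 1; remove 5 from row 2 of P and reverse-bump: 5 enters row 1 and ejects 2. So w(2) = 2. P is now [[5]].
Step i=1: Q has 1 at row 1, column 1; remove that cell from P, ejecting 5. So w(1) = 5. P is now [].

So w = 5 2 4 3 1.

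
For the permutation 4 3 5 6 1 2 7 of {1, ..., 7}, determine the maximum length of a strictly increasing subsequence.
4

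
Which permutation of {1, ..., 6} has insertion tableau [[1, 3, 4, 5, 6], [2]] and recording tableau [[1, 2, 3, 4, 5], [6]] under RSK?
2 3 4 5 6 1

Reverse the RSK construction: for i from n down to 1, find the cell of Q containing i, remove the entry at that cell from P, and reverse-bump it up through P; the value ejected from row 1 is w(i).

Step i=6: Q has 6 at row 2, column 1; remove 2 from row 2 of P and reverse-bump: 2 enters row 1 and ejects 1. So w(6) = 1. P is now [[2, 3, 4, 5, 6]].
Step i=5: Q has 5 at row 1, column 5; remove that cell from P, ejecting 6. So w(5) = 6. P is now [[2, 3, 4, 5]].
Step i=4: Q has 4 at row 1, column 4; remove that cell from P, ejecting 5. So w(4) = 5. P is now [[2, 3, 4]].
Step i=3: Q has 3 at row 1, column 3; remove that cell from P, ejecting 4. So w(3) = 4. P is now [[2, 3]].
Step i=2: Q has 2 at row 1, column 2; remove that cell from P, ejecting 3. So w(2) = 3. P is now [[2]].
Step i=1: Q has 1 at row 1, column 1; remove that cell from P, ejecting 2. So w(1) = 2. P is now [].

So w = 2 3 4 5 6 1.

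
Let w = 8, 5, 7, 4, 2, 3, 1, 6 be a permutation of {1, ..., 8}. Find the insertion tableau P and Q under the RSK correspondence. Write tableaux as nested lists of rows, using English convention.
Insert each entry of the permutation into P by Schensted row insertion, recording in Q the position of each new cell.

After inserting 8: P = [[8]].
After inserting 5: P = [[5], [8]].
After inserting 7: P = [[5, 7], [8]].
After inserting 4: P = [[4, 7], [5], [8]].
After inserting 2: P = [[2, 7], [4], [5], [8]].
After inserting 3: P = [[2, 3], [4, 7], [5], [8]].
After inserting 1: P = [[1, 3], [2, 7], [4], [5], [8]].
After inserting 6: P = [[1, 3, 6], [2, 7], [4], [5], [8]].

So P = [[1, 3, 6], [2, 7], [4], [5], [8]], Q = [[1, 3, 8], [2, 6], [4], [5], [7]].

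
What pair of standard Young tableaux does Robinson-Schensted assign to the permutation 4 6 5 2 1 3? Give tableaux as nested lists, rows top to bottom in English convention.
Insert each entry of the permutation into P by Schensted row insertion, recording in Q the position of each new cell.

Insert 4: appended to row 1. P = [[4]], Q = [[1]].
Insert 6: appended to row 1. P = [[4, 6]], Q = [[1, 2]].
Insert 5: 5 bumps 6 from row 1; 6 starts row 2. P = [[4, 5], [6]], Q = [[1, 2], [3]].
Insert 2: 2 bumps 4 from row 1; 4 bumps 6 from row 2; 6 starts row 3. P = [[2, 5], [4], [6]], Q = [[1, 2], [3], [4]].
Insert 1: 1 bumps 2 from row 1; 2 bumps 4 from row 2; 4 bumps 6 from row 3; 6 starts row 4. P = [[1, 5], [2], [4], [6]], Q = [[1, 2], [3], [4], [5]].
Insert 3: 3 bumps 5 from row 1; 5 appends to row 2. P = [[1, 3], [2, 5], [4], [6]], Q = [[1, 2], [3, 6], [4], [5]].

So P = [[1, 3], [2, 5], [4], [6]], Q = [[1, 2], [3, 6], [4], [5]].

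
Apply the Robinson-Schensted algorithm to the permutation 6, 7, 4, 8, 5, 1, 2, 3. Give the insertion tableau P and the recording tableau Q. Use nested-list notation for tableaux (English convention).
Insert each entry of the permutation into P by Schensted row insertion, recording in Q the position of each new cell.

After inserting 6: P = [[6]].
After inserting 7: P = [[6, 7]].
After inserting 4: P = [[4, 7], [6]].
After inserting 8: P = [[4, 7, 8], [6]].
After inserting 5: P = [[4, 5, 8], [6, 7]].
After inserting 1: P = [[1, 5, 8], [4, 7], [6]].
After inserting 2: P = [[1, 2, 8], [4, 5], [6, 7]].
After inserting 3: P = [[1, 2, 3], [4, 5, 8], [6, 7]].

So P = [[1, 2, 3], [4, 5, 8], [6, 7]], Q = [[1, 2, 4], [3, 5, 8], [6, 7]].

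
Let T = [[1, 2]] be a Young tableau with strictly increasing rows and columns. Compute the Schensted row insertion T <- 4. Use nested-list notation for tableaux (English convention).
[[1, 2, 4]]

4 is larger than every entry of row 1, so it is appended to row 1. The new tableau is [[1, 2, 4]].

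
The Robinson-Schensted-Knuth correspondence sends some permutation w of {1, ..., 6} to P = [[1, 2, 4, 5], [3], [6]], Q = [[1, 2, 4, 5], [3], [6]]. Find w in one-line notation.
1 6 3 4 5 2

Reverse the RSK construction: for i from n down to 1, find the cell of Q containing i, remove the entry at that cell from P, and reverse-bump it up through P; the value ejected from row 1 is w(i).

Step i=6: Q has 6 at row 3, column 1; remove 6 from row 3 of P and reverse-bump: 6 enters row 2 and ejects 3; 3 enters row 1 and ejects 2. So w(6) = 2. P is now [[1, 3, 4, 5], [6]].
Step i=5: Q has 5 at row 1, column 4; remove that cell from P, ejecting 5. So w(5) = 5. P is now [[1, 3, 4], [6]].
Step i=4: Q has 4 at row 1, column 3; remove that cell from P, ejecting 4. So w(4) = 4. P is now [[1, 3], [6]].
Step i=3: Q has 3 at row 2, column 1; remove 6 from row 2 of P and reverse-bump: 6 enters row 1 and ejects 3. So w(3) = 3. P is now [[1, 6]].
Step i=2: Q has 2 at row 1, column 2; remove that cell from P, ejecting 6. So w(2) = 6. P is now [[1]].
Step i=1: Q has 1 at row 1, column 1; remove that cell from P, ejecting 1. So w(1) = 1. P is now [].

So w = 1 6 3 4 5 2.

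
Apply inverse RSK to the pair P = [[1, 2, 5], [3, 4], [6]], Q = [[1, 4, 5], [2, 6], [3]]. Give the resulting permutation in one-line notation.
6 3 1 4 5 2

Reverse the RSK construction: for i from n down to 1, find the cell of Q containing i, remove the entry at that cell from P, and reverse-bump it up through P; the value ejected from row 1 is w(i).

Step i=6: Q has 6 at row 2, column 2; remove 4 from row 2 of P and reverse-bump: 4 enters row 1 and ejects 2. So w(6) = 2. P is now [[1, 4, 5], [3], [6]].
Step i=5: Q has 5 at row 1, column 3; remove that cell from P, ejecting 5. So w(5) = 5. P is now [[1, 4], [3], [6]].
Step i=4: Q has 4 at row 1, column 2; remove that cell from P, ejecting 4. So w(4) = 4. P is now [[1], [3], [6]].
Step i=3: Q has 3 at row 3, column 1; remove 6 from row 3 of P and reverse-bump: 6 enters row 2 and ejects 3; 3 enters row 1 and ejects 1. So w(3) = 1. P is now [[3], [6]].
Step i=2: Q has 2 at row 2, column 1; remove 6 from row 2 of P and reverse-bump: 6 enters row 1 and ejects 3. So w(2) = 3. P is now [[6]].
Step i=1: Q has 1 at row 1, column 1; remove that cell from P, ejecting 6. So w(1) = 6. P is now [].

So w = 6 3 1 4 5 2.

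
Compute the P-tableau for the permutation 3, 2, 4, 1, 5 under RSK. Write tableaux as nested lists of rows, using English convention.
Insert 3: appended to row 1. P = [[3]].
Insert 2: 2 bumps 3 from row 1; 3 starts row 2. P = [[2], [3]].
Insert 4: appended to row 1. P = [[2, 4], [3]].
Insert 1: 1 bumps 2 from row 1; 2 bumps 3 from row 2; 3 starts row 3. P = [[1, 4], [2], [3]].
Insert 5: appended to row 1. P = [[1, 4, 5], [2], [3]].

So P = [[1, 4, 5], [2], [3]].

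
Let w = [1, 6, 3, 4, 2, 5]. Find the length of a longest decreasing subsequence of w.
3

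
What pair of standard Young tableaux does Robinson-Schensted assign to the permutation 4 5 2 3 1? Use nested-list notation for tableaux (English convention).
Insert each entry of the permutation into P by Schensted row insertion, recording in Q the position of each new cell.

After inserting 4: P = [[4]].
After inserting 5: P = [[4, 5]].
After inserting 2: P = [[2, 5], [4]].
After inserting 3: P = [[2, 3], [4, 5]].
After inserting 1: P = [[1, 3], [2, 5], [4]].

So P = [[1, 3], [2, 5], [4]], Q = [[1, 2], [3, 4], [5]].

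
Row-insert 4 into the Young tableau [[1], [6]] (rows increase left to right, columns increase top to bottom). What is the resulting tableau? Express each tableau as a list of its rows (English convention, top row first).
4 is larger than every entry of row 1, so it is appended to row 1. The new tableau is [[1, 4], [6]].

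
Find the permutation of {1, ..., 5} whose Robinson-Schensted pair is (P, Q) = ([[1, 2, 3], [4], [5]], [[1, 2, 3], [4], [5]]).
Reverse the RSK construction: for i from n down to 1, find the cell of Q containing i, remove the entry at that cell from P, and reverse-bump it up through P; the value ejected from row 1 is w(i).

Step i=5: Q has 5 at row 3, column 1; remove 5 from row 3 of P and reverse-bump: 5 enters row 2 and ejects 4; 4 enters row 1 and ejects 3. So w(5) = 3. P is now [[1, 2, 4], [5]].
Step i=4: Q has 4 at row 2, column 1; remove 5 from row 2 of P and reverse-bump: 5 enters row 1 and ejects 4. So w(4) = 4. P is now [[1, 2, 5]].
Step i=3: Q has 3 at row 1, column 3; remove that cell from P, ejecting 5. So w(3) = 5. P is now [[1, 2]].
Step i=2: Q has 2 at row 1, column 2; remove that cell from P, ejecting 2. So w(2) = 2. P is now [[1]].
Step i=1: Q has 1 at row 1, column 1; remove that cell from P, ejecting 1. So w(1) = 1. P is now [].

So w = 1 2 5 4 3.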